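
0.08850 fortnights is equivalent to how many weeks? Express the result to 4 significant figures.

0.1770 wk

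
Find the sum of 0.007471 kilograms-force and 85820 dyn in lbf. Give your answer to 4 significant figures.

0.2094 lbf

0.007471 kgf = 0.0164707 lbf and 85820 dyn = 0.192931 lbf.
0.0164707 + 0.192931 ≈ 0.2094 lbf.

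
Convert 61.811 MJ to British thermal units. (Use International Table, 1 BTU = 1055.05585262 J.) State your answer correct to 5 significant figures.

58586 British thermal units

1 megajoule = 947.817 BTU.
Then 61.811 × 947.817 ≈ 58586 BTU.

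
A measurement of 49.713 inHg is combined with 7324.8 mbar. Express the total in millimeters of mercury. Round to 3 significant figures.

6760 mmHg

49.713 inHg = 1262.71 mmHg and 7324.8 mbar = 5494.05 mmHg.
1262.71 + 5494.05 ≈ 6760 mmHg.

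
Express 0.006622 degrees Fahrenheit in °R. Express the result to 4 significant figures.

°R = °F + 459.67.
Applying the formula gives 459.7 °R.

459.7 degrees Rankine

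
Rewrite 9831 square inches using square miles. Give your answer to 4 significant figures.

1 square inch = 2.49098 × 10^-10 mi².
So 9831 × 2.49098 × 10^-10 ≈ 2.449 × 10^-6 mi².

2.449 × 10^-6 square miles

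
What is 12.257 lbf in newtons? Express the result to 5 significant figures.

54.522 newtons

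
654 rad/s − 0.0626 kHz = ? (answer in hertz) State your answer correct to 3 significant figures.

41.5 hertz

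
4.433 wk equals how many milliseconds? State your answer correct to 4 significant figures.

1 week = 6.04800 × 10^8 ms.
Thus 4.433 × 6.04800 × 10^8 ≈ 2.681 × 10^9 ms.

2.681 × 10^9 ms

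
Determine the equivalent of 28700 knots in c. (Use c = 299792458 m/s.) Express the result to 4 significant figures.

1 kn = 1.71600 × 10^-9 c.
Then 28700 × 1.71600 × 10^-9 ≈ 4.925 × 10^-5 c.

4.925 × 10^-5 times the speed of light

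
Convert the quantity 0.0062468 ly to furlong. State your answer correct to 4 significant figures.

2.938e+11 furlongs

1 light-year = 4.70290e+13 furlong.
0.0062468 × 4.70290e+13 ≈ 2.938e+11 furlong.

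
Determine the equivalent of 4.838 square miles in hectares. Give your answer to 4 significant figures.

1253 ha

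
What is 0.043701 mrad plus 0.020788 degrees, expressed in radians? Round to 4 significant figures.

0.043701 mrad = 4.37010 × 10^-5 rad and 0.020788 ° = 0.000362819 rad.
4.37010 × 10^-5 + 0.000362819 ≈ 0.0004065 rad.

0.0004065 rad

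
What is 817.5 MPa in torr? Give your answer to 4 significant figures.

1 megapascal = 7500.62 torr.
Thus 817.5 × 7500.62 ≈ 6.132 × 10^6 torr.

6.132 × 10^6 torr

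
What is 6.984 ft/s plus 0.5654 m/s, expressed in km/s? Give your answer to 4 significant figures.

6.984 ft/s = 0.00212872 km/s and 0.5654 m/s = 0.000565400 km/s.
0.00212872 + 0.000565400 ≈ 0.002694 km/s.

0.002694 km/s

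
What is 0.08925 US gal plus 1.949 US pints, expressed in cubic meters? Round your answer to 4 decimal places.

0.08925 US gal = 0.000337848 m³ and 1.949 US pt = 0.000922221 m³.
0.000337848 + 0.000922221 ≈ 0.0013 m³.

0.0013 cubic meters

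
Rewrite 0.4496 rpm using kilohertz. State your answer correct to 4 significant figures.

7.493e-6 kilohertz

1 revolution per minute = 1.66667e-5 kilohertz.
So 0.4496 × 1.66667e-5 ≈ 7.493e-6 kHz.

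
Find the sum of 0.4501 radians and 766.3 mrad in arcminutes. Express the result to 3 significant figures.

4180 arcmin

0.4501 rad = 1547.33 arcmin and 766.3 mrad = 2634.35 arcmin.
1547.33 + 2634.35 ≈ 4180 arcmin.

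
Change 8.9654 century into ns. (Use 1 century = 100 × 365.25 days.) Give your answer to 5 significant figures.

2.8293 × 10^19 ns

1 century = 3.15576 × 10^18 nanoseconds.
So 8.9654 × 3.15576 × 10^18 ≈ 2.8293 × 10^19 ns.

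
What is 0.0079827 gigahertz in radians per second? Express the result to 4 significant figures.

5.016e+7 rad/s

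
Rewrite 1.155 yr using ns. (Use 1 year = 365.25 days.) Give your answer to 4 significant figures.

1 year = 3.15576e+16 nanoseconds.
Thus 1.155 × 3.15576e+16 ≈ 3.645e+16 ns.

3.645e+16 ns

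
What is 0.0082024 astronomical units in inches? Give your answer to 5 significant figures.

4.8310e+10 inches

1 astronomical unit = 5.88968e+12 in.
Then 0.0082024 × 5.88968e+12 ≈ 4.8310e+10 in.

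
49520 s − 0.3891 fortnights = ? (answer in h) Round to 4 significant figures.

49520 s = 13.7556 h and 0.3891 fortnight = 130.738 h.
13.7556 − 130.738 ≈ -117.0 h.

-117.0 h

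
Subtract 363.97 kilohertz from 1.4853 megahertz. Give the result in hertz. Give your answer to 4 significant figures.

1.121e+6 Hz

1.4853 MHz = 1.48530e+6 Hz and 363.97 kHz = 363970 Hz.
1.48530e+6 − 363970 ≈ 1.121e+6 Hz.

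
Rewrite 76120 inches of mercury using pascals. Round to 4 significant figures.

2.578e+8 Pa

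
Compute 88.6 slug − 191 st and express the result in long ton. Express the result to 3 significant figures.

0.0788 long tons

88.6 slug = 1.272599 long ton and 191 st = 1.193750 long ton.
1.272599 − 1.193750 ≈ 0.0788 long ton.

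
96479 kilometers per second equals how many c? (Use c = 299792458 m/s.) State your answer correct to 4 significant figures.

0.3218 c

1 km/s = 3.33564e-6 times the speed of light.
Thus 96479 × 3.33564e-6 ≈ 0.3218 c.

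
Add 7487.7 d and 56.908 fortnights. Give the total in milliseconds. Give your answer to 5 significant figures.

7.1577 × 10^11 ms

7487.7 d = 6.46937 × 10^11 ms and 56.908 fortnight = 6.88359 × 10^10 ms.
6.46937 × 10^11 + 6.88359 × 10^10 ≈ 7.1577 × 10^11 ms.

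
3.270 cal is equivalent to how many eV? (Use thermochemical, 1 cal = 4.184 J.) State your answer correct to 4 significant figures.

8.539e+19 eV

1 cal = 2.61145e+19 eV.
So 3.270 × 2.61145e+19 ≈ 8.539e+19 eV.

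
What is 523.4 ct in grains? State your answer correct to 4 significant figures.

1615 grains

1 carat = 3.08647 gr.
523.4 × 3.08647 ≈ 1615 gr.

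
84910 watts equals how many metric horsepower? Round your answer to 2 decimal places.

1 watt = 0.00135962 PS.
Then 84910 × 0.00135962 ≈ 115.45 PS.

115.45 PS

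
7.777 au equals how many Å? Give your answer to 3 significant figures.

1 astronomical unit = 1.49598 × 10^21 Å.
So 7.777 × 1.49598 × 10^21 ≈ 1.16 × 10^22 Å.

1.16 × 10^22 angstroms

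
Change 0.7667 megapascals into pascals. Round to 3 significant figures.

1 megapascal = 1.00000 × 10^6 Pa.
Thus 0.7667 × 1.00000 × 10^6 ≈ 767000 Pa.

767000 Pa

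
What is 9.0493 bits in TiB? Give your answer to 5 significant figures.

1.0288e-12 tebibytes

1 bit = 1.13687e-13 tebibytes.
Thus 9.0493 × 1.13687e-13 ≈ 1.0288e-12 TiB.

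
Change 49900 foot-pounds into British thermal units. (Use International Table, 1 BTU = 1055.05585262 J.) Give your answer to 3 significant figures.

64.1 BTU

1 ft·lbf = 0.00128507 BTU.
So 49900 × 0.00128507 ≈ 64.1 BTU.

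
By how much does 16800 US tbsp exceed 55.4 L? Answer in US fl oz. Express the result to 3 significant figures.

6530 US fl oz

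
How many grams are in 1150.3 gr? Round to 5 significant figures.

1 grain = 0.0647989 g.
Thus 1150.3 × 0.0647989 ≈ 74.538 g.

74.538 g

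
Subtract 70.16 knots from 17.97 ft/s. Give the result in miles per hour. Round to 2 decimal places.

-68.49 mph

17.97 ft/s = 12.2523 mph and 70.16 kn = 80.7387 mph.
12.2523 − 80.7387 ≈ -68.49 mph.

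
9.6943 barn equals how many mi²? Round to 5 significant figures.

1 barn = 3.86102 × 10^-35 square miles.
Then 9.6943 × 3.86102 × 10^-35 ≈ 3.7430 × 10^-34 mi².

3.7430 × 10^-34 mi²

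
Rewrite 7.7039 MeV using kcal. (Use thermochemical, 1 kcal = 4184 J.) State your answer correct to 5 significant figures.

1 MeV = 3.82929 × 10^-17 kilocalories.
So 7.7039 × 3.82929 × 10^-17 ≈ 2.9500 × 10^-16 kcal.

2.9500 × 10^-16 kilocalories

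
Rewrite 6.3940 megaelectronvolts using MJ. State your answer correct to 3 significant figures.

1 megaelectronvolt = 1.60218 × 10^-19 MJ.
6.3940 × 1.60218 × 10^-19 ≈ 1.02 × 10^-18 MJ.

1.02 × 10^-18 MJ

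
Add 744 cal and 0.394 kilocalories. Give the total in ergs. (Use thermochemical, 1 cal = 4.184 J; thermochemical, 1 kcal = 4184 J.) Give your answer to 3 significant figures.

4.76e+10 ergs

744 cal = 3.11290e+10 erg and 0.394 kcal = 1.64850e+10 erg.
3.11290e+10 + 1.64850e+10 ≈ 4.76e+10 erg.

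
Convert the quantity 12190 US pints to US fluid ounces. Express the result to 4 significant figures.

195000 US fl oz

1 US pint = 16.0000 US fluid ounces.
12190 × 16.0000 ≈ 195000 US fl oz.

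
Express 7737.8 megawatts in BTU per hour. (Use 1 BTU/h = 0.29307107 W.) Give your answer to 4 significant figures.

1 megawatt = 3.41214 × 10^6 BTU/h.
So 7737.8 × 3.41214 × 10^6 ≈ 2.640 × 10^10 BTU/h.

2.640 × 10^10 BTU/h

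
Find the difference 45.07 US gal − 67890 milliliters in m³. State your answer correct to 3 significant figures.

0.103 m³

45.07 US gal = 0.170609 m³ and 67890 mL = 0.0678900 m³.
0.170609 − 0.0678900 ≈ 0.103 m³.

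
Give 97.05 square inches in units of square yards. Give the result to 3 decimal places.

1 in² = 0.000771605 yd².
Then 97.05 × 0.000771605 ≈ 0.075 yd².

0.075 yd²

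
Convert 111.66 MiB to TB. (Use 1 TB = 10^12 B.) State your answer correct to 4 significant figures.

0.0001171 TB

1 mebibyte = 1.04858 × 10^-6 terabytes.
Then 111.66 × 1.04858 × 10^-6 ≈ 0.0001171 TB.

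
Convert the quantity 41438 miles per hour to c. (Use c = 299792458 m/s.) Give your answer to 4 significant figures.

6.179 × 10^-5 times the speed of light

1 mph = 1.49116 × 10^-9 c.
Thus 41438 × 1.49116 × 10^-9 ≈ 6.179 × 10^-5 c.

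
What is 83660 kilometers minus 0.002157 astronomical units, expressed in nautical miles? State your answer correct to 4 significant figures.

-129100 nmi

83660 km = 45172.8 nmi and 0.002157 au = 174235 nmi.
45172.8 − 174235 ≈ -129100 nmi.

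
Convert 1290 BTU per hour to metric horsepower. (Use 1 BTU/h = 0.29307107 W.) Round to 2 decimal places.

0.51 metric horsepower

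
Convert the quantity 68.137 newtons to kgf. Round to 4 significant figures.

6.948 kilograms-force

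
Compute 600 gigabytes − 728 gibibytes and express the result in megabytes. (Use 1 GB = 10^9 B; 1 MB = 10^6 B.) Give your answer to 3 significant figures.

600 GB = 600000 MB and 728 GiB = 781684 MB.
600000 − 781684 ≈ -182000 MB.

-182000 MB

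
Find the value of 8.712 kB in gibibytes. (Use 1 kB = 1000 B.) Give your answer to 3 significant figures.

1 kilobyte = 9.31323e-7 GiB.
Then 8.712 × 9.31323e-7 ≈ 8.11e-6 GiB.

8.11e-6 GiB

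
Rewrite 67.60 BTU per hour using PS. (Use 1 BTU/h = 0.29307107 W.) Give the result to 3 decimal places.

0.027 PS

1 BTU per hour = 0.000398466 metric horsepower.
67.60 × 0.000398466 ≈ 0.027 PS.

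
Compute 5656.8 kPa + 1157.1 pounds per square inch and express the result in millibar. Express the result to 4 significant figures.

136300 mbar

5656.8 kPa = 56568.0 mbar and 1157.1 psi = 79779.2 mbar.
56568.0 + 79779.2 ≈ 136300 mbar.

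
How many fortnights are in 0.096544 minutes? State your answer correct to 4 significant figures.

4.789 × 10^-6 fortnight

1 minute = 4.96032 × 10^-5 fortnight.
0.096544 × 4.96032 × 10^-5 ≈ 4.789 × 10^-6 fortnight.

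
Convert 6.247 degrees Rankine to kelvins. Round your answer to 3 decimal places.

3.471 kelvins

°R = K × 9/5.
Applying the formula gives 3.471 K.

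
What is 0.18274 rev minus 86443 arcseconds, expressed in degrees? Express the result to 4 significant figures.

0.18274 rev = 65.7864 ° and 86443 arcsec = 24.0119 °.
65.7864 − 24.0119 ≈ 41.77 °.

41.77 °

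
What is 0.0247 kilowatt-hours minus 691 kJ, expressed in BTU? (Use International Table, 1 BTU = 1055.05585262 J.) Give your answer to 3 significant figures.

-571 BTU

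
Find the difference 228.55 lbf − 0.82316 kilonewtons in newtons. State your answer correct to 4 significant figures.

228.55 lbf = 1016.64 N and 0.82316 kN = 823.160 N.
1016.64 − 823.160 ≈ 193.5 N.

193.5 N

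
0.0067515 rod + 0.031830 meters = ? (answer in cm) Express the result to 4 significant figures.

6.578 cm

0.0067515 rod = 3.39546 cm and 0.031830 m = 3.18300 cm.
3.39546 + 3.18300 ≈ 6.578 cm.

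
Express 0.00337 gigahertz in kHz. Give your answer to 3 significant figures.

3370 kilohertz

1 gigahertz = 1.00000 × 10^6 kilohertz.
Thus 0.00337 × 1.00000 × 10^6 ≈ 3370 kHz.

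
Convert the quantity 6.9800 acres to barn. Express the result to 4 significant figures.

2.825e+32 barns

1 acre = 4.04686e+31 barns.
Then 6.9800 × 4.04686e+31 ≈ 2.825e+32 barn.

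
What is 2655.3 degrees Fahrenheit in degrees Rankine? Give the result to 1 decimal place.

3115.0 degrees Rankine

°R = °F + 459.67.
Applying the formula gives 3115.0 °R.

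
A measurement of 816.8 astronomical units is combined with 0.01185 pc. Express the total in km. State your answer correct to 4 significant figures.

816.8 au = 1.22192 × 10^11 km and 0.01185 pc = 3.65653 × 10^11 km.
1.22192 × 10^11 + 3.65653 × 10^11 ≈ 4.878 × 10^11 km.

4.878 × 10^11 kilometers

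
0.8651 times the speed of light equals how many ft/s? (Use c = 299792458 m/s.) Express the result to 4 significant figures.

1 speed of light = 9.83571 × 10^8 ft/s.
Thus 0.8651 × 9.83571 × 10^8 ≈ 8.509 × 10^8 ft/s.

8.509 × 10^8 feet per second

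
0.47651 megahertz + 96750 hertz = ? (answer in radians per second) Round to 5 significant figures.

3.6019e+6 rad/s

0.47651 MHz = 2.99400e+6 rad/s and 96750 Hz = 607898 rad/s.
2.99400e+6 + 607898 ≈ 3.6019e+6 rad/s.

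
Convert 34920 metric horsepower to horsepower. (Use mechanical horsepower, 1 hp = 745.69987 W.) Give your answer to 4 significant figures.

1 metric horsepower = 0.986320 hp.
Then 34920 × 0.986320 ≈ 34440 hp.

34440 hp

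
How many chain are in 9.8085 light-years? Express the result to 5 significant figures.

4.6128 × 10^15 chain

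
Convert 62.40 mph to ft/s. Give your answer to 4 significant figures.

1 mile per hour = 1.46667 ft/s.
So 62.40 × 1.46667 ≈ 91.52 ft/s.

91.52 ft/s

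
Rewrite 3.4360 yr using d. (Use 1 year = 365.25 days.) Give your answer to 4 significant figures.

1255 d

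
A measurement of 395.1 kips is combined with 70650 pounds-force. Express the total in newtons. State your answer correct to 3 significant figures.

2.07 × 10^6 newtons

395.1 kip = 1.75749 × 10^6 N and 70650 lbf = 314267 N.
1.75749 × 10^6 + 314267 ≈ 2.07 × 10^6 N.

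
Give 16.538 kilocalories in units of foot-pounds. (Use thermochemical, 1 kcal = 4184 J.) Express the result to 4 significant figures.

51040 ft·lbf

1 kilocalorie = 3085.96 ft·lbf.
16.538 × 3085.96 ≈ 51040 ft·lbf.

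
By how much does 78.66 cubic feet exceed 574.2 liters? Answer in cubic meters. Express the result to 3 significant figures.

78.66 ft³ = 2.22740 m³ and 574.2 L = 0.574200 m³.
2.22740 − 0.574200 ≈ 1.65 m³.

1.65 m³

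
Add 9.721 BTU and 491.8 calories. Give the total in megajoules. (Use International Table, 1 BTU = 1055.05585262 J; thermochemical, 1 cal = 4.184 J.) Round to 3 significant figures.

0.0123 MJ

9.721 BTU = 0.0102562 MJ and 491.8 cal = 0.00205769 MJ.
0.0102562 + 0.00205769 ≈ 0.0123 MJ.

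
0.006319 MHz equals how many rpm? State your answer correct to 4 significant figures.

379100 revolutions per minute

1 MHz = 6.00000e+7 rpm.
So 0.006319 × 6.00000e+7 ≈ 379100 rpm.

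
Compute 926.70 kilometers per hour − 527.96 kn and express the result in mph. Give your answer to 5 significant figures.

-31.741 mph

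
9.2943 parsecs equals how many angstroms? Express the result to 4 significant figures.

2.868 × 10^27 Å

1 parsec = 3.08568 × 10^26 Å.
So 9.2943 × 3.08568 × 10^26 ≈ 2.868 × 10^27 Å.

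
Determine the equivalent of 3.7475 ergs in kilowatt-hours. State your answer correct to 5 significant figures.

1.0410 × 10^-13 kilowatt-hours

1 erg = 2.77778 × 10^-14 kWh.
Thus 3.7475 × 2.77778 × 10^-14 ≈ 1.0410 × 10^-13 kWh.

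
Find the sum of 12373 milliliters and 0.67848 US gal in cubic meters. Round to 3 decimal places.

0.015 m³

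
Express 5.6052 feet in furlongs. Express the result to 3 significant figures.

1 foot = 0.00151515 furlong.
So 5.6052 × 0.00151515 ≈ 0.00849 furlong.

0.00849 furlong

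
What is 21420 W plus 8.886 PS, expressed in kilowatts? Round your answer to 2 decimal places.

21420 W = 21.4200 kW and 8.886 PS = 6.53564 kW.
21.4200 + 6.53564 ≈ 27.96 kW.

27.96 kilowatts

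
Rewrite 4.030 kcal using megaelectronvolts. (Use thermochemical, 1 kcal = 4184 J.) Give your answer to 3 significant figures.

1 kilocalorie = 2.61145 × 10^16 megaelectronvolts.
Thus 4.030 × 2.61145 × 10^16 ≈ 1.05 × 10^17 MeV.

1.05 × 10^17 MeV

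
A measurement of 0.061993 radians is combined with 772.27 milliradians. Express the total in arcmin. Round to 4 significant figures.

2868 arcmin

0.061993 rad = 213.116 arcmin and 772.27 mrad = 2654.87 arcmin.
213.116 + 2654.87 ≈ 2868 arcmin.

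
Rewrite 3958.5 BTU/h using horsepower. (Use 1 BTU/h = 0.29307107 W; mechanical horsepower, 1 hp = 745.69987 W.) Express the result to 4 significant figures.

1.556 hp

1 BTU per hour = 0.000393015 hp.
Thus 3958.5 × 0.000393015 ≈ 1.556 hp.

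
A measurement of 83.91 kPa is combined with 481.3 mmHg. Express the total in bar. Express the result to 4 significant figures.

1.481 bar

83.91 kPa = 0.839100 bar and 481.3 mmHg = 0.641681 bar.
0.839100 + 0.641681 ≈ 1.481 bar.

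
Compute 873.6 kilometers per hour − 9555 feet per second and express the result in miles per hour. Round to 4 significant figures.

-5972 miles per hour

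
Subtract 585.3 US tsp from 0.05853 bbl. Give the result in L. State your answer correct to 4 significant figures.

0.05853 bbl = 9.30553 L and 585.3 US tsp = 2.88490 L.
9.30553 − 2.88490 ≈ 6.421 L.

6.421 L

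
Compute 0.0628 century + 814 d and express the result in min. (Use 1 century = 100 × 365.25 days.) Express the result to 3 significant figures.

4.48e+6 minutes

0.0628 century = 3.30303e+6 min and 814 d = 1.17216e+6 min.
3.30303e+6 + 1.17216e+6 ≈ 4.48e+6 min.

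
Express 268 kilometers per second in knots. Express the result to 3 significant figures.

521000 kn

1 km/s = 1943.84 kn.
268 × 1943.84 ≈ 521000 kn.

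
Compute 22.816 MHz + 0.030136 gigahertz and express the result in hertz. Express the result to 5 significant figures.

22.816 MHz = 2.28160 × 10^7 Hz and 0.030136 GHz = 3.01360 × 10^7 Hz.
2.28160 × 10^7 + 3.01360 × 10^7 ≈ 5.2952 × 10^7 Hz.

5.2952 × 10^7 Hz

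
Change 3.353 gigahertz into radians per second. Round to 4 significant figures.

1 gigahertz = 6.28319e+9 radians per second.
So 3.353 × 6.28319e+9 ≈ 2.107e+10 rad/s.

2.107e+10 radians per second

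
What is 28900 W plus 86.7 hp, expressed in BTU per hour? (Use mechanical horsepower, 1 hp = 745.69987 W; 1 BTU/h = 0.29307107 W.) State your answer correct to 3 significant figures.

28900 W = 98610.9 BTU/h and 86.7 hp = 220602 BTU/h.
98610.9 + 220602 ≈ 319000 BTU/h.

319000 BTU/h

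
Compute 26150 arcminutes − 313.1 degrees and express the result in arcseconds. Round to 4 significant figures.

441800 arcseconds

26150 arcmin = 1.56900 × 10^6 arcsec and 313.1 ° = 1.12716 × 10^6 arcsec.
1.56900 × 10^6 − 1.12716 × 10^6 ≈ 441800 arcsec.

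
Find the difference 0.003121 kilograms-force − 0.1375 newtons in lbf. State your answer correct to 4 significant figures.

0.003121 kgf = 0.00688063 lbf and 0.1375 N = 0.0309112 lbf.
0.00688063 − 0.0309112 ≈ -0.02403 lbf.

-0.02403 lbf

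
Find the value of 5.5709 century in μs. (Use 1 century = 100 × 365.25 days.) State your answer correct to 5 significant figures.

1 century = 3.15576e+15 μs.
Then 5.5709 × 3.15576e+15 ≈ 1.7580e+16 μs.

1.7580e+16 μs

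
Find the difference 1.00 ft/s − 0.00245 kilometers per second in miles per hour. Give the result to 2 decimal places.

-4.80 mph

1.00 ft/s = 0.681818 mph and 0.00245 km/s = 5.48049 mph.
0.681818 − 5.48049 ≈ -4.80 mph.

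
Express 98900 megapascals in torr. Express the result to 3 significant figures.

1 MPa = 7500.62 torr.
Thus 98900 × 7500.62 ≈ 7.42e+8 torr.

7.42e+8 torr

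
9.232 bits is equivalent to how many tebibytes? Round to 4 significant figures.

1.050 × 10^-12 tebibytes

1 bit = 1.13687 × 10^-13 tebibytes.
So 9.232 × 1.13687 × 10^-13 ≈ 1.050 × 10^-12 TiB.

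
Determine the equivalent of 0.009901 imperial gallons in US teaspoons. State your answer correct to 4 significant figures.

9.132 US tsp

1 imperial gallon = 922.330 US teaspoons.
Then 0.009901 × 922.330 ≈ 9.132 US tsp.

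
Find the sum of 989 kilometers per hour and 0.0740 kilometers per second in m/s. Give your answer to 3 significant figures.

349 m/s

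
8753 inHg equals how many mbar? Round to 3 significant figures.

296000 millibar

1 inch of mercury = 33.8639 millibar.
Thus 8753 × 33.8639 ≈ 296000 mbar.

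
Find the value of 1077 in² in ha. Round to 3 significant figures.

6.95 × 10^-5 ha

1 square inch = 6.45160 × 10^-8 hectares.
Then 1077 × 6.45160 × 10^-8 ≈ 6.95 × 10^-5 ha.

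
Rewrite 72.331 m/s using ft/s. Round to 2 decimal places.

237.31 ft/s

1 meter per second = 3.28084 ft/s.
So 72.331 × 3.28084 ≈ 237.31 ft/s.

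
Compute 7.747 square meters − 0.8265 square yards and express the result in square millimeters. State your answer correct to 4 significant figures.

7.056e+6 square millimeters

7.747 m² = 7.74700e+6 mm² and 0.8265 yd² = 691059 mm².
7.74700e+6 − 691059 ≈ 7.056e+6 mm².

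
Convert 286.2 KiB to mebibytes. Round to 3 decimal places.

0.279 MiB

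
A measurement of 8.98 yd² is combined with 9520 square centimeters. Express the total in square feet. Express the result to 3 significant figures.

8.98 yd² = 80.8200 ft² and 9520 cm² = 10.2472 ft².
80.8200 + 10.2472 ≈ 91.1 ft².

91.1 square feet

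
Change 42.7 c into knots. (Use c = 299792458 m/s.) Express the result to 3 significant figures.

2.49 × 10^10 kn

1 speed of light = 5.82750 × 10^8 knots.
Then 42.7 × 5.82750 × 10^8 ≈ 2.49 × 10^10 kn.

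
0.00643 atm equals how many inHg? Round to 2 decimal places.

0.19 inHg

1 atmosphere = 29.9213 inHg.
So 0.00643 × 29.9213 ≈ 0.19 inHg.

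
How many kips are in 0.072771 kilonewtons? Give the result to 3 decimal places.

1 kN = 0.224809 kips.
0.072771 × 0.224809 ≈ 0.016 kip.

0.016 kip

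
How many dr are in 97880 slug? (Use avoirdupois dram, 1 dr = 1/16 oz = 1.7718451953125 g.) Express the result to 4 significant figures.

8.062 × 10^8 dr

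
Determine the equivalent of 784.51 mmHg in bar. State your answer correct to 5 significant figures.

1.0459 bar

1 millimeter of mercury = 0.00133322 bar.
Thus 784.51 × 0.00133322 ≈ 1.0459 bar.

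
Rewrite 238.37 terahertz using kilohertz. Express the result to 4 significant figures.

1 THz = 1.00000 × 10^9 kHz.
So 238.37 × 1.00000 × 10^9 ≈ 2.384 × 10^11 kHz.

2.384 × 10^11 kilohertz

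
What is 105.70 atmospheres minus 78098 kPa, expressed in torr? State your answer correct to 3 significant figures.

105.70 atm = 80332.0 torr and 78098 kPa = 585783 torr.
80332.0 − 585783 ≈ -505000 torr.

-505000 torr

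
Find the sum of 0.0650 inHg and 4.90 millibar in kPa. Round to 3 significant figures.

0.710 kPa

0.0650 inHg = 0.220115 kPa and 4.90 mbar = 0.490000 kPa.
0.220115 + 0.490000 ≈ 0.710 kPa.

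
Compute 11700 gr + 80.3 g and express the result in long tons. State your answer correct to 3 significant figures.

11700 gr = 0.000746173 long ton and 80.3 g = 7.90318 × 10^-5 long ton.
0.000746173 + 7.90318 × 10^-5 ≈ 0.000825 long ton.

0.000825 long tons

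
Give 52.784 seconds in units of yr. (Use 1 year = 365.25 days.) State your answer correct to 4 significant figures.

1 second = 3.16881 × 10^-8 yr.
52.784 × 3.16881 × 10^-8 ≈ 1.673 × 10^-6 yr.

1.673 × 10^-6 yr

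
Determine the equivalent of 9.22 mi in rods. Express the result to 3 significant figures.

2950 rod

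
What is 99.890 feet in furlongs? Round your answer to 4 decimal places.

0.1513 furlongs

1 foot = 0.00151515 furlong.
So 99.890 × 0.00151515 ≈ 0.1513 furlong.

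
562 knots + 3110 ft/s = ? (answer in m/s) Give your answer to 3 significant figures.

562 kn = 289.118 m/s and 3110 ft/s = 947.928 m/s.
289.118 + 947.928 ≈ 1240 m/s.

1240 m/s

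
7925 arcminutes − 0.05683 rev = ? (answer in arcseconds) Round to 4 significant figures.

7925 arcmin = 475500 arcsec and 0.05683 rev = 73651.7 arcsec.
475500 − 73651.7 ≈ 401800 arcsec.

401800 arcseconds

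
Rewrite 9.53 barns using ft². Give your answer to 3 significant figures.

1.03 × 10^-26 ft²

1 barn = 1.07639 × 10^-27 square feet.
So 9.53 × 1.07639 × 10^-27 ≈ 1.03 × 10^-26 ft².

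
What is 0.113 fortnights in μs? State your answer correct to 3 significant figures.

1.37 × 10^11 μs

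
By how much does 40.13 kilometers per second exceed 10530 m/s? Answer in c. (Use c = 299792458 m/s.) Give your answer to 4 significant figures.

40.13 km/s = 0.000133859 c and 10530 m/s = 3.51243 × 10^-5 c.
0.000133859 − 3.51243 × 10^-5 ≈ 9.873 × 10^-5 c.

9.873 × 10^-5 times the speed of light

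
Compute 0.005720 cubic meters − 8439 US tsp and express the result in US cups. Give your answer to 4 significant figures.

-151.6 US cup

0.005720 m³ = 24.17703 US cup and 8439 US tsp = 175.8125 US cup.
24.17703 − 175.8125 ≈ -151.6 US cup.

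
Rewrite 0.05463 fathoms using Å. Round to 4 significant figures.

1 fathom = 1.82880 × 10^10 angstroms.
Thus 0.05463 × 1.82880 × 10^10 ≈ 9.991 × 10^8 Å.

9.991 × 10^8 Å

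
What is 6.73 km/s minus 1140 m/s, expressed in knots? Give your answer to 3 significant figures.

6.73 km/s = 13082.1 kn and 1140 m/s = 2215.98 kn.
13082.1 − 2215.98 ≈ 10900 kn.

10900 kn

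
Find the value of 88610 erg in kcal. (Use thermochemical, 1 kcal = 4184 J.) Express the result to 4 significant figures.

2.118 × 10^-6 kilocalories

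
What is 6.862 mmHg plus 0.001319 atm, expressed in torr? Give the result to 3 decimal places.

6.862 mmHg = 6.86200 torr and 0.001319 atm = 1.00244 torr.
6.86200 + 1.00244 ≈ 7.864 torr.

7.864 torr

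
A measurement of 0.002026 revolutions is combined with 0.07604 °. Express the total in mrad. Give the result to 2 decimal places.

14.06 milliradians

0.002026 rev = 12.7297 mrad and 0.07604 ° = 1.32715 mrad.
12.7297 + 1.32715 ≈ 14.06 mrad.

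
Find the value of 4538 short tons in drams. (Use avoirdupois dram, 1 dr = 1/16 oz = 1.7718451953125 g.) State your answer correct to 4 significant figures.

2.323e+9 dr

1 short ton = 512000 dr.
So 4538 × 512000 ≈ 2.323e+9 dr.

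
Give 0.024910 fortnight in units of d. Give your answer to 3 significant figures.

1 fortnight = 14.0000 days.
Then 0.024910 × 14.0000 ≈ 0.349 d.

0.349 days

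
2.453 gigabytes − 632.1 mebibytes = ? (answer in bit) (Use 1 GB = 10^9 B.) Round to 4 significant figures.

1.432 × 10^10 bits

2.453 GB = 1.96240 × 10^10 bit and 632.1 MiB = 5.30244 × 10^9 bit.
1.96240 × 10^10 − 5.30244 × 10^9 ≈ 1.432 × 10^10 bit.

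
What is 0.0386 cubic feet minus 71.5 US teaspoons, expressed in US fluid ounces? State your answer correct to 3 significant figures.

0.0386 ft³ = 36.9598 US fl oz and 71.5 US tsp = 11.9167 US fl oz.
36.9598 − 11.9167 ≈ 25.0 US fl oz.

25.0 US fluid ounces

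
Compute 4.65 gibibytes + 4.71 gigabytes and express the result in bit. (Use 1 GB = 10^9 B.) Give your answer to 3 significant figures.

4.65 GiB = 3.99432e+10 bit and 4.71 GB = 3.76800e+10 bit.
3.99432e+10 + 3.76800e+10 ≈ 7.76e+10 bit.

7.76e+10 bit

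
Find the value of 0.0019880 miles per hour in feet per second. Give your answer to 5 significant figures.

0.0029157 ft/s

1 mph = 1.46667 ft/s.
So 0.0019880 × 1.46667 ≈ 0.0029157 ft/s.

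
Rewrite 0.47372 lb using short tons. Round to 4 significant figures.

1 lb = 0.000500000 short tons.
Thus 0.47372 × 0.000500000 ≈ 0.0002369 short ton.

0.0002369 short ton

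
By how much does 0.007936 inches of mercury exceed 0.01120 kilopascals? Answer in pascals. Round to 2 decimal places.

0.007936 inHg = 26.8744 Pa and 0.01120 kPa = 11.2000 Pa.
26.8744 − 11.2000 ≈ 15.67 Pa.

15.67 Pa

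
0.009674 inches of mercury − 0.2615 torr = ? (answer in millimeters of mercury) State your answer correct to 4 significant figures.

-0.01578 mmHg

0.009674 inHg = 0.245720 mmHg and 0.2615 torr = 0.261500 mmHg.
0.245720 − 0.261500 ≈ -0.01578 mmHg.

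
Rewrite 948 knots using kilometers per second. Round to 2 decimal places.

0.49 kilometers per second

1 kn = 0.000514444 km/s.
Then 948 × 0.000514444 ≈ 0.49 km/s.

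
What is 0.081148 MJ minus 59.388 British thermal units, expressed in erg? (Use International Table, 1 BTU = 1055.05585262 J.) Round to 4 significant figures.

1.849e+11 erg

0.081148 MJ = 8.11480e+11 erg and 59.388 BTU = 6.26577e+11 erg.
8.11480e+11 − 6.26577e+11 ≈ 1.849e+11 erg.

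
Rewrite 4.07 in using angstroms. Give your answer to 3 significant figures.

1.03 × 10^9 Å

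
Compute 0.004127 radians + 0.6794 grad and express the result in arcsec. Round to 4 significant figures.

3053 arcsec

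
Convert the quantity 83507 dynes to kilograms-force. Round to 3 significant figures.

0.0852 kilograms-force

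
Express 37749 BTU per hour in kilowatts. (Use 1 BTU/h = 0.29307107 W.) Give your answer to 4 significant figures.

11.06 kW

1 BTU per hour = 0.000293071 kilowatts.
Then 37749 × 0.000293071 ≈ 11.06 kW.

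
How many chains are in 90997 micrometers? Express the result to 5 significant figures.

1 micrometer = 4.97097e-8 chain.
Then 90997 × 4.97097e-8 ≈ 0.0045234 chain.

0.0045234 chain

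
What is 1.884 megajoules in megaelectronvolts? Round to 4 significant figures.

1.176e+19 megaelectronvolts

1 MJ = 6.24151e+18 MeV.
Then 1.884 × 6.24151e+18 ≈ 1.176e+19 MeV.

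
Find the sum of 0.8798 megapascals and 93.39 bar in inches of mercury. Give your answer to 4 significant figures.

0.8798 MPa = 259.805 inHg and 93.39 bar = 2757.81 inHg.
259.805 + 2757.81 ≈ 3018 inHg.

3018 inHg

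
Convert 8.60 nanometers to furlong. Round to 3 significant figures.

1 nanometer = 4.97097 × 10^-12 furlongs.
Thus 8.60 × 4.97097 × 10^-12 ≈ 4.28 × 10^-11 furlong.

4.28 × 10^-11 furlongs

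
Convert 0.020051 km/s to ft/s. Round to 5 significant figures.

65.784 feet per second

1 kilometer per second = 3280.84 ft/s.
Then 0.020051 × 3280.84 ≈ 65.784 ft/s.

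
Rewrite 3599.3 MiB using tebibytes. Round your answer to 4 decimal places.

0.0034 TiB

1 mebibyte = 9.53674 × 10^-7 TiB.
3599.3 × 9.53674 × 10^-7 ≈ 0.0034 TiB.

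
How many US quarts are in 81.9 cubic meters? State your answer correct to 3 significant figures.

86500 US quarts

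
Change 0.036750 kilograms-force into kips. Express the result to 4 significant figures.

8.102e-5 kip

1 kilogram-force = 0.00220462 kips.
Thus 0.036750 × 0.00220462 ≈ 8.102e-5 kip.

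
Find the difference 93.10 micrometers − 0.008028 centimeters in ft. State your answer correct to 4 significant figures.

4.206e-5 ft

93.10 μm = 0.000305446 ft and 0.008028 cm = 0.000263386 ft.
0.000305446 − 0.000263386 ≈ 4.206e-5 ft.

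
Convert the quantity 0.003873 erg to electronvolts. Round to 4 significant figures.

2.417e+9 electronvolts

1 erg = 6.24151e+11 electronvolts.
0.003873 × 6.24151e+11 ≈ 2.417e+9 eV.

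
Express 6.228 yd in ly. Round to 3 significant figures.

1 yard = 9.66522e-17 ly.
Then 6.228 × 9.66522e-17 ≈ 6.02e-16 ly.

6.02e-16 ly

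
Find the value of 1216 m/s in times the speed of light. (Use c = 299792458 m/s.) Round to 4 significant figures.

4.056e-6 times the speed of light

1 meter per second = 3.33564e-9 c.
1216 × 3.33564e-9 ≈ 4.056e-6 c.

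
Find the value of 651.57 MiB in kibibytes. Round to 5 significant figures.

1 MiB = 1024.00 kibibytes.
Thus 651.57 × 1024.00 ≈ 667210 KiB.

667210 kibibytes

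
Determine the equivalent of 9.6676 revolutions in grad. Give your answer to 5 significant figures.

3867.0 grad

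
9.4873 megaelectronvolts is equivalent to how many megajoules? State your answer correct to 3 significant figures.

1.52 × 10^-18 megajoules

1 MeV = 1.60218 × 10^-19 megajoules.
Thus 9.4873 × 1.60218 × 10^-19 ≈ 1.52 × 10^-18 MJ.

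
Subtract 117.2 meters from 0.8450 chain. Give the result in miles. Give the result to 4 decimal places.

-0.0623 mi

0.8450 chain = 0.0105625 mi and 117.2 m = 0.0728247 mi.
0.0105625 − 0.0728247 ≈ -0.0623 mi.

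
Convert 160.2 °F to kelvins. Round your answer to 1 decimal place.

K = (°F + 459.67) × 5/9.
Applying the formula gives 344.4 K.

344.4 K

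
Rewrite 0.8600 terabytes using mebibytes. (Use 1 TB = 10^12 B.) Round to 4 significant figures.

1 terabyte = 953674 mebibytes.
So 0.8600 × 953674 ≈ 820200 MiB.

820200 MiB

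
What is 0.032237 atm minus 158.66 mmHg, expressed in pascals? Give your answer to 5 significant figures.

-17887 Pa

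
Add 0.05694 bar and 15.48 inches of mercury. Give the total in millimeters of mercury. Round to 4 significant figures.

0.05694 bar = 42.7085 mmHg and 15.48 inHg = 393.192 mmHg.
42.7085 + 393.192 ≈ 435.9 mmHg.

435.9 mmHg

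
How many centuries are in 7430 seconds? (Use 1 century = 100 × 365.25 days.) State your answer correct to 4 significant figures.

1 s = 3.16881e-10 century.
7430 × 3.16881e-10 ≈ 2.354e-6 century.

2.354e-6 century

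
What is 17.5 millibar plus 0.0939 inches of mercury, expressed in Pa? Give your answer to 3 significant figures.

2070 Pa

17.5 mbar = 1750.00 Pa and 0.0939 inHg = 317.982 Pa.
1750.00 + 317.982 ≈ 2070 Pa.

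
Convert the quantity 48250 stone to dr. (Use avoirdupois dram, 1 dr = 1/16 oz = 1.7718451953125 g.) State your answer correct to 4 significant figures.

1.729e+8 drams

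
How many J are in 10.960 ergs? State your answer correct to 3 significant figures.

1.10 × 10^-6 J

1 erg = 1.00000 × 10^-7 joules.
Then 10.960 × 1.00000 × 10^-7 ≈ 1.10 × 10^-6 J.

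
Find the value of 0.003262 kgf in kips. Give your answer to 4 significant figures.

7.191e-6 kip

1 kilogram-force = 0.00220462 kips.
Then 0.003262 × 0.00220462 ≈ 7.191e-6 kip.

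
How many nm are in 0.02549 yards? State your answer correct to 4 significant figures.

2.331e+7 nm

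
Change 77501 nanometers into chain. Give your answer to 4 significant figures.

1 nanometer = 4.97097 × 10^-11 chains.
Thus 77501 × 4.97097 × 10^-11 ≈ 3.853 × 10^-6 chain.

3.853 × 10^-6 chain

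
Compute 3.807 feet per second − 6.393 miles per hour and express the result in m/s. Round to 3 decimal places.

3.807 ft/s = 1.16037 m/s and 6.393 mph = 2.85793 m/s.
1.16037 − 2.85793 ≈ -1.698 m/s.

-1.698 meters per second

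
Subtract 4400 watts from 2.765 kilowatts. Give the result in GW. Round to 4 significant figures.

-1.635e-6 gigawatts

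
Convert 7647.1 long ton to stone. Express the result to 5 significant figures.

1.2235 × 10^6 stone

1 long ton = 160.000 st.
So 7647.1 × 160.000 ≈ 1.2235 × 10^6 st.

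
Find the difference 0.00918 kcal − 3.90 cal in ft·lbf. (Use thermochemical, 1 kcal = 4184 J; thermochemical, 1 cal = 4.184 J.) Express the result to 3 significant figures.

16.3 foot-pounds

0.00918 kcal = 28.3291 ft·lbf and 3.90 cal = 12.0352 ft·lbf.
28.3291 − 12.0352 ≈ 16.3 ft·lbf.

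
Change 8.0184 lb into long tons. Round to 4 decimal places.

1 pound = 0.000446429 long tons.
Then 8.0184 × 0.000446429 ≈ 0.0036 long ton.

0.0036 long tons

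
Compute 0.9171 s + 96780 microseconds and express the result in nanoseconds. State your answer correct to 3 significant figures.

1.01 × 10^9 nanoseconds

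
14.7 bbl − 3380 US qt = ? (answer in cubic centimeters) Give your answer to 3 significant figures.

-862000 cm³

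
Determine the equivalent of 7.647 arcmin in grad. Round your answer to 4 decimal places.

1 arcminute = 0.0185185 grad.
So 7.647 × 0.0185185 ≈ 0.1416 grad.

0.1416 grad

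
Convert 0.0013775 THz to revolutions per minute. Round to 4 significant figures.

8.265e+10 rpm

1 terahertz = 6.00000e+13 rpm.
0.0013775 × 6.00000e+13 ≈ 8.265e+10 rpm.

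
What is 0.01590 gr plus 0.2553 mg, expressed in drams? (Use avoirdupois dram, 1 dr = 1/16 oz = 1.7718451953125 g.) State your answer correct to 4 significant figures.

0.01590 gr = 0.000581486 dr and 0.2553 mg = 0.000144087 dr.
0.000581486 + 0.000144087 ≈ 0.0007256 dr.

0.0007256 drams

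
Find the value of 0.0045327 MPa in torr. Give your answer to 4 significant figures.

34.00 torr

1 megapascal = 7500.62 torr.
Thus 0.0045327 × 7500.62 ≈ 34.00 torr.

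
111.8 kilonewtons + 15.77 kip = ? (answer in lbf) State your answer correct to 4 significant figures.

40900 lbf

111.8 kN = 25133.6 lbf and 15.77 kip = 15770.0 lbf.
25133.6 + 15770.0 ≈ 40900 lbf.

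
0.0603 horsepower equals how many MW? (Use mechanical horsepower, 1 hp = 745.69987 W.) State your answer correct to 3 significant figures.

4.50 × 10^-5 MW

1 hp = 0.000745700 megawatts.
Then 0.0603 × 0.000745700 ≈ 4.50 × 10^-5 MW.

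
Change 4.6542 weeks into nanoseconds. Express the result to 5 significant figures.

2.8149 × 10^15 ns

1 week = 6.04800 × 10^14 nanoseconds.
Then 4.6542 × 6.04800 × 10^14 ≈ 2.8149 × 10^15 ns.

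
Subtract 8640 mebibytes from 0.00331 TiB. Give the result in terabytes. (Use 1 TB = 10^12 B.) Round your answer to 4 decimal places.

-0.0054 TB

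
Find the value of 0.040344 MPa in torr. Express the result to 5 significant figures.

302.60 torr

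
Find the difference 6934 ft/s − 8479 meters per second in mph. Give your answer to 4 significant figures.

-14240 miles per hour

6934 ft/s = 4727.73 mph and 8479 m/s = 18967.0 mph.
4727.73 − 18967.0 ≈ -14240 mph.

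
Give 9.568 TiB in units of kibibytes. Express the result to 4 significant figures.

1.027e+10 kibibytes

1 tebibyte = 1.07374e+9 kibibytes.
9.568 × 1.07374e+9 ≈ 1.027e+10 KiB.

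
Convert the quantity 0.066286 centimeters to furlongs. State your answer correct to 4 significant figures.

3.295e-6 furlongs

1 cm = 4.97097e-5 furlong.
0.066286 × 4.97097e-5 ≈ 3.295e-6 furlong.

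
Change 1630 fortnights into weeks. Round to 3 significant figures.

3260 wk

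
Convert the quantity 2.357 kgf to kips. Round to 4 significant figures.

1 kgf = 0.00220462 kip.
Thus 2.357 × 0.00220462 ≈ 0.005196 kip.

0.005196 kip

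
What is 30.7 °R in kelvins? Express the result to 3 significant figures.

17.1 kelvins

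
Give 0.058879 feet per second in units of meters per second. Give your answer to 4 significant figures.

0.01795 m/s

1 ft/s = 0.304800 m/s.
0.058879 × 0.304800 ≈ 0.01795 m/s.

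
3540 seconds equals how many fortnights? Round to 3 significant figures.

0.00293 fortnight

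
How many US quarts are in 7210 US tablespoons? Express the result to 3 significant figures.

1 US tablespoon = 0.0156250 US quarts.
Thus 7210 × 0.0156250 ≈ 113 US qt.

113 US qt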